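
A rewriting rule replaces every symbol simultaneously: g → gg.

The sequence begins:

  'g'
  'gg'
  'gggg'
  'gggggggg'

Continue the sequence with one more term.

gggggggggggggggg

Expanding gggggggg: g→gg, g→gg, g→gg, g→gg, g→gg, g→gg, g→gg, g→gg. Concatenated: gg gg gg gg gg gg gg gg.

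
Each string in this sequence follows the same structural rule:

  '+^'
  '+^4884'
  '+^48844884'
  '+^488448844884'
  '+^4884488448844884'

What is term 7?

Each term is the previous one with 4884 appended.
From +^4884488448844884, 2 further steps: +^4884488448844884 → +^48844884488448844884 → (answer).

+^488448844884488448844884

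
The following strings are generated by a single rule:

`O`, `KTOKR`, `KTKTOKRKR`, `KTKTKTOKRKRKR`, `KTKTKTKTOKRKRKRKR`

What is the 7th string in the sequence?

KTKTKTKTKTKTOKRKRKRKRKRKR

Each term wraps the previous one in KT on the left and KR on the right.
From KTKTKTKTOKRKRKRKR, 2 further steps: KTKTKTKTOKRKRKRKR → KTKTKTKTKTOKRKRKRKRKR → (answer).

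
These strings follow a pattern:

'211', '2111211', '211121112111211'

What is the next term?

2111211121112111211121112111211

Each string is two copies of the previous one joined by '1'.
So the next term is two copies of 211121112111211 with '1' between the halves.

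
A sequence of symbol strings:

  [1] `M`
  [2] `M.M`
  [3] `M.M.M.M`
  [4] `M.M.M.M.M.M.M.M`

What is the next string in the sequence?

M.M.M.M.M.M.M.M.M.M.M.M.M.M.M.M

Each string is two copies of the previous one joined by '.'.
So the next term is two copies of M.M.M.M.M.M.M.M with '.' between the halves.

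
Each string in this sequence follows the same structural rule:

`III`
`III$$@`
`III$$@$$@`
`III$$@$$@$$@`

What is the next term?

III$$@$$@$$@$$@

Every step adds $$@ to the end: s(k+1) = s(k)·$$@.
One more step from III$$@$$@$$@ gives the answer.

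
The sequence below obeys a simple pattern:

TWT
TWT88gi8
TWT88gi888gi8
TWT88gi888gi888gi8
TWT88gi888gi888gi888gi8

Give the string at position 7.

The strings grow by a fixed suffix 88gi8 each time.
From TWT88gi888gi888gi888gi8, 2 further steps: TWT88gi888gi888gi888gi8 → TWT88gi888gi888gi888gi888gi8 → (answer).

TWT88gi888gi888gi888gi888gi888gi8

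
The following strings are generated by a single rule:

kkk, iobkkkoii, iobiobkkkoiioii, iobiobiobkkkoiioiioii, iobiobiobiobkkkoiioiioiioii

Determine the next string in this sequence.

Each term wraps the previous one in iob on the left and oii on the right.
Applying this once more to iobiobiobiobkkkoiioiioiioii:

iobiobiobiobiobkkkoiioiioiioiioii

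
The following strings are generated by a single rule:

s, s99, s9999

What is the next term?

The strings grow by a fixed suffix 99 each time.
One more step from s9999 gives the answer.

s999999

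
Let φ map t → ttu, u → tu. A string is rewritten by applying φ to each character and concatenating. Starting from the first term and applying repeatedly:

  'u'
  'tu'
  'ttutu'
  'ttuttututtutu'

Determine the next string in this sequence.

Rewriting the 13 symbols of ttuttututtutu one by one yields ttu ttu tu ttu ttu tu ttu tu ttu ttu tu ttu tu; concatenated:

ttuttututtuttututtututtuttututtutu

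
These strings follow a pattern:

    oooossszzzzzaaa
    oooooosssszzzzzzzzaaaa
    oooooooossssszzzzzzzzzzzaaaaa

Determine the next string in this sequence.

oooooooooosssssszzzzzzzzzzzzzzaaaaaa

Each string has the form o^{2n+2} s^{n+2} z^{3n+2} a^{n+2} (n = 1, 2, …).
Setting n = 4 gives 10, 6, 14, 6 characters in each block.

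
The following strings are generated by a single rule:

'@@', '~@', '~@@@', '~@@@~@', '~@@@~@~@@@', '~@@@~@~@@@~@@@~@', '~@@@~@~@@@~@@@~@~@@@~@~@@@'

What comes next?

This is a Fibonacci-style word recurrence s(k) = s(k−1)·s(k−2): e.g. ~@·@@ = ~@@@.
The next term joins ~@@@~@~@@@~@@@~@~@@@~@~@@@ and ~@@@~@~@@@~@@@~@.

~@@@~@~@@@~@@@~@~@@@~@~@@@~@@@~@~@@@~@@@~@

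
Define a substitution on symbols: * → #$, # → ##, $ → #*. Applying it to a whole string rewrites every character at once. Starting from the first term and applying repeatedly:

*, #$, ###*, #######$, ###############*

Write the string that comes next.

Replace each of the 16 characters of ###############* in place — ## ## ## ## ## ## ## ## ## ## ## ## ## ## ## #$ — and concatenate.

###############################$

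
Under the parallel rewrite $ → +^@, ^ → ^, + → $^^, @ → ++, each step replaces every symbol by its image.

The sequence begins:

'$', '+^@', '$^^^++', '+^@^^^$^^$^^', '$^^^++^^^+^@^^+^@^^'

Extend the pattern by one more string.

Rewriting the 19 symbols of $^^^++^^^+^@^^+^@^^ one by one yields +^@ ^ ^ ^ $^^ $^^ ^ ^ ^ $^^ ^ ++ ^ ^ $^^ ^ ++ ^ ^; concatenated:

+^@^^^$^^$^^^^^$^^^++^^$^^^++^^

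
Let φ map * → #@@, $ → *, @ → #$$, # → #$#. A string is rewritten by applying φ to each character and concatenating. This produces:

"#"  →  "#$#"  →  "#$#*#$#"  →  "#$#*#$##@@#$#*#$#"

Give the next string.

#$#*#$##@@#$#*#$##$##$$#$$#$#*#$##@@#$#*#$#

φ(#$#*#$##@@#$#*#$#) expands symbol-by-symbol to #$# * #$# #@@ #$# * #$# #$# #$$ #$$ #$# * #$# #@@ #$# * #$#; joining the 17 pieces gives the next term.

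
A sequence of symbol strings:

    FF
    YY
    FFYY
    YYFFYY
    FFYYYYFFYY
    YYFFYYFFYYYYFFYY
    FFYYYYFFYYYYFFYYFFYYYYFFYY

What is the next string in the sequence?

This is a Fibonacci-style word recurrence s(k) = s(k−2)·s(k−1): e.g. FF·YY = FFYY.
Continuing: YYFFYYFFYYYYFFYY · FFYYYYFFYYYYFFYYFFYYYYFFYY gives term 8.

YYFFYYFFYYYYFFYYFFYYYYFFYYYYFFYYFFYYYYFFYY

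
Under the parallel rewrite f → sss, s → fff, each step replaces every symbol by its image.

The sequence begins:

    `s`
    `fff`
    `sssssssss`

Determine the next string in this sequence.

fffffffffffffffffffffffffff

Expanding sssssssss: s→fff, s→fff, s→fff, s→fff, s→fff, s→fff, s→fff, s→fff, s→fff. Concatenated: fff fff fff fff fff fff fff fff fff.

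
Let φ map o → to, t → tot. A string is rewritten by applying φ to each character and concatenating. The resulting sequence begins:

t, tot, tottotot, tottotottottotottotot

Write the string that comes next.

tottotottottotottotottottotottottotottotottottotottotot

Applying the rule to each of the 21 symbols of tottotottottotottotot gives the pieces tot to tot tot to tot to tot tot to tot tot to tot to tot tot to tot to tot, which concatenate to the answer.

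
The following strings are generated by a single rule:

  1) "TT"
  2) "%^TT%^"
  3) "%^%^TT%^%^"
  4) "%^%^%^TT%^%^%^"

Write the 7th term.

%^%^%^%^%^%^TT%^%^%^%^%^%^

s(k+1) = %^·s(k)·%^, so each term gains %^ as a prefix and %^ as a suffix.
From %^%^%^TT%^%^%^, 3 further steps: %^%^%^TT%^%^%^ → %^%^%^%^TT%^%^%^%^ → %^%^%^%^%^TT%^%^%^%^%^ → (answer).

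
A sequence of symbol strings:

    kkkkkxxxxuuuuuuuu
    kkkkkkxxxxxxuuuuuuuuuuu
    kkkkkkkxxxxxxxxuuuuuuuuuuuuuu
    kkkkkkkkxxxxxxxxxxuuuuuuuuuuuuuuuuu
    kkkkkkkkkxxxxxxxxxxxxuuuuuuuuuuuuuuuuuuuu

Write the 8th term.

Term n consists of n+2 k's, followed by 2n-2 x's, followed by 3n-1 u's, where the shown terms are n = 3, 4, 5, 6, 7.
At n = 10 the blocks have lengths 12, 18, 29.

kkkkkkkkkkkkxxxxxxxxxxxxxxxxxxuuuuuuuuuuuuuuuuuuuuuuuuuuuuu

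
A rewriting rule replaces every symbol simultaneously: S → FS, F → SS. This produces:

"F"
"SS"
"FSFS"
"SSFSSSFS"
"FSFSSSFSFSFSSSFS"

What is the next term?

φ(FSFSSSFSFSFSSSFS) expands symbol-by-symbol to SS FS SS FS FS FS SS FS SS FS SS FS FS FS SS FS; joining the 16 pieces gives the next term.

SSFSSSFSFSFSSSFSSSFSSSFSFSFSSSFS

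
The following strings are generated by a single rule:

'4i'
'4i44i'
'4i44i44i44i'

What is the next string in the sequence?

s(k+1) = s(k)·4·s(k) — each term doubles the last with '4' between the halves.
Doubling 4i44i44i44i with '4' between the halves:

4i44i44i44i44i44i44i44i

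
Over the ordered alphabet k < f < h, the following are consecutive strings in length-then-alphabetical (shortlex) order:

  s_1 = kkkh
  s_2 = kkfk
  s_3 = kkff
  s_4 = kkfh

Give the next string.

kkhk

Treat kkfh as a base-3 numeral over the given alphabet and add one, carrying through any trailing h's.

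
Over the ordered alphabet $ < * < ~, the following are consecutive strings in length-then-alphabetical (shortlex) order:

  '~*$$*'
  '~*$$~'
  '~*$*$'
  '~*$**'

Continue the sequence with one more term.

~*$*~

Treat ~*$** as a base-3 numeral over the given alphabet and add one, carrying through any trailing ~'s.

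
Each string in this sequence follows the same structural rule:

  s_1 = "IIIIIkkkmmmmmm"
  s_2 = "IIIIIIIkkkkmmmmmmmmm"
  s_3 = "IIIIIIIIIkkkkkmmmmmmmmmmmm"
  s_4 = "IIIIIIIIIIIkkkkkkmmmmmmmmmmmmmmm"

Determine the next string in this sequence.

Term n consists of 2n+1 I's, followed by n+1 k's, followed by 3n m's, where the shown terms are n = 2, 3, 4, 5.
For the next term, n = 6, so the run lengths are 13, 7, 18.

IIIIIIIIIIIIIkkkkkkkmmmmmmmmmmmmmmmmmm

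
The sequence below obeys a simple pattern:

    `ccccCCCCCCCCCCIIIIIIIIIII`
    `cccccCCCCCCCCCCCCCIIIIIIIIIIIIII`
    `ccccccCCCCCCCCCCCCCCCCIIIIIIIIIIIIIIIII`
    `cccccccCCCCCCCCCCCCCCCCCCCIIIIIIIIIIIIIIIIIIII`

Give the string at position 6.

The n-th term is n+1 c's then 3n+1 C's then 3n+2 I's, where the shown terms are n = 3, 4, 5, 6.
At n = 8 the blocks have lengths 9, 25, 26.

cccccccccCCCCCCCCCCCCCCCCCCCCCCCCCIIIIIIIIIIIIIIIIIIIIIIIIII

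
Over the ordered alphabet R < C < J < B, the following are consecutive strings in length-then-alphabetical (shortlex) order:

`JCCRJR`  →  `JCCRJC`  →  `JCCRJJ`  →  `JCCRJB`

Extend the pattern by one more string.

JCCRBR

Find the rightmost character of JCCRJB below B, bump it to the next letter, and reset everything to its right to R.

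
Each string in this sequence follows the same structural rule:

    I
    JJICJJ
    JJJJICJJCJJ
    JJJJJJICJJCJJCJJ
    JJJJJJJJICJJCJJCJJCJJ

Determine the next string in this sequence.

JJJJJJJJJJICJJCJJCJJCJJCJJ

Each term wraps the previous one in JJ on the left and CJJ on the right.
So the next term is JJ·JJJJJJJJICJJCJJCJJCJJ·CJJ.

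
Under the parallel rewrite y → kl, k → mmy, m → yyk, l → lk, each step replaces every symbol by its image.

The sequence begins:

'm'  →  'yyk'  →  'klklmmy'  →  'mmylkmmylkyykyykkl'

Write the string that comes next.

Replace each of the 18 characters of mmylkmmylkyykyykkl in place — yyk yyk kl lk mmy yyk yyk kl lk mmy kl kl mmy kl kl mmy mmy lk — and concatenate.

yykyykkllkmmyyykyykkllkmmyklklmmyklklmmymmylk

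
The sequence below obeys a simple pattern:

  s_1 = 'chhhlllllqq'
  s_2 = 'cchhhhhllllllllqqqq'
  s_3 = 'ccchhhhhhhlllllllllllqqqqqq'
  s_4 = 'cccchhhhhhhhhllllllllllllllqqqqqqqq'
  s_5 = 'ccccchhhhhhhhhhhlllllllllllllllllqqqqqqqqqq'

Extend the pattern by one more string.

Each string has the form c^{n} h^{2n+1} l^{3n+2} q^{2n} (n = 1, 2, …).
For the next term, n = 6, so the run lengths are 6, 13, 20, 12.

cccccchhhhhhhhhhhhhllllllllllllllllllllqqqqqqqqqqqq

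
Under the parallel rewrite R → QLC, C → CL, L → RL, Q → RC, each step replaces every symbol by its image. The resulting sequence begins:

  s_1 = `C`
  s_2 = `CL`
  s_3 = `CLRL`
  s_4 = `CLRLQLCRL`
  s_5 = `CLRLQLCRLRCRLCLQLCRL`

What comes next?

CLRLQLCRLRCRLCLQLCRLQLCCLQLCRLCLRLRCRLCLQLCRL

Applying the rule to each of the 20 symbols of CLRLQLCRLRCRLCLQLCRL gives the pieces CL RL QLC RL RC RL CL QLC RL QLC CL QLC RL CL RL RC RL CL QLC RL, which concatenate to the answer.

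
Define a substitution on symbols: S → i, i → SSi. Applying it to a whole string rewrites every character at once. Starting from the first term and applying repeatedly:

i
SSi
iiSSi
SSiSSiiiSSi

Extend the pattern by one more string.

iiSSiiiSSiSSiSSiiiSSi

Apply φ to SSiSSiiiSSi symbol by symbol: S→i, S→i, i→SSi, S→i, S→i, i→SSi, i→SSi, i→SSi, S→i, S→i, i→SSi; joined: i i SSi i i SSi SSi SSi i i SSi.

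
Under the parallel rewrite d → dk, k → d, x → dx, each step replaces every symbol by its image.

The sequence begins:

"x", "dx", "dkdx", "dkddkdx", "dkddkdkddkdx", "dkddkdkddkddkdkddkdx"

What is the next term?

Rewriting the 20 symbols of dkddkdkddkddkdkddkdx one by one yields dk d dk dk d dk d dk dk d dk dk d dk d dk dk d dk dx; concatenated:

dkddkdkddkddkdkddkdkddkddkdkddkdx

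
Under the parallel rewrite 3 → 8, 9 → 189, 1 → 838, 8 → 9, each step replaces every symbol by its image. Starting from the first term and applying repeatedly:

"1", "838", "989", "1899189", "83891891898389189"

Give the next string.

989189838918983891899891898389189

Replace each of the 17 characters of 83891891898389189 in place — 9 8 9 189 838 9 189 838 9 189 9 8 9 189 838 9 189 — and concatenate.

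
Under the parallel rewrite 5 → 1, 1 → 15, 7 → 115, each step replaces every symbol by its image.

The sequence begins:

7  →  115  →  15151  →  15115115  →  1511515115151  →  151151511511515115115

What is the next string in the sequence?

1511515115115151151511511515115151

φ(151151511511515115115) expands symbol-by-symbol to 15 1 15 15 1 15 1 15 15 1 15 15 1 15 1 15 15 1 15 15 1; joining the 21 pieces gives the next term.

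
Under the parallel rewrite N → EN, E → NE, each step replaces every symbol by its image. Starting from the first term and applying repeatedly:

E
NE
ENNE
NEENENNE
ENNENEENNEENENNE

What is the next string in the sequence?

Replace each of the 16 characters of ENNENEENNEENENNE in place — NE EN EN NE EN NE NE EN EN NE NE EN NE EN EN NE — and concatenate.

NEENENNEENNENEENENNENEENNEENENNE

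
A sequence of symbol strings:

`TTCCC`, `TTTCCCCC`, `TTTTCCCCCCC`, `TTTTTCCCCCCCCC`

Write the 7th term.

TTTTTTTTCCCCCCCCCCCCCCC

The n-th term is n+1 T's then 2n+1 C's (n = 1, 2, …).
At n = 7 the blocks have lengths 8, 15.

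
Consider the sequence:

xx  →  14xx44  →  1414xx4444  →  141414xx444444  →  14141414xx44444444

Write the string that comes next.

Every step adds 14 to the front and 44 to the end of the previous string.
So the next term is 14·14141414xx44444444·44.

1414141414xx4444444444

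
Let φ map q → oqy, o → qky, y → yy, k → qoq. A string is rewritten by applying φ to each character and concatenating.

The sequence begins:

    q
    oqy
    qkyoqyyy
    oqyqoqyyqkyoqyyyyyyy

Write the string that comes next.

Rewriting the 20 symbols of oqyqoqyyqkyoqyyyyyyy one by one yields qky oqy yy oqy qky oqy yy yy oqy qoq yy qky oqy yy yy yy yy yy yy yy; concatenated:

qkyoqyyyoqyqkyoqyyyyyoqyqoqyyqkyoqyyyyyyyyyyyyyyy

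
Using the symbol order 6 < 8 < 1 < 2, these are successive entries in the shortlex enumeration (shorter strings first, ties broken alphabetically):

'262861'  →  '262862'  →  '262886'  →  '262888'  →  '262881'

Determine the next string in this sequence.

The successor of 262881 increments the rightmost position that isn't already 2 and resets every position after it to 6.

262882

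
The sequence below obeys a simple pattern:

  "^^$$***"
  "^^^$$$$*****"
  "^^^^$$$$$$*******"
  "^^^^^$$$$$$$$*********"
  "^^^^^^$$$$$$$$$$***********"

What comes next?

^^^^^^^$$$$$$$$$$$$*************

Term n consists of n+1 ^'s, followed by 2n $'s, followed by 2n+1 *'s (n = 1, 2, …).
Setting n = 6 gives 7, 12, 13 characters in each block.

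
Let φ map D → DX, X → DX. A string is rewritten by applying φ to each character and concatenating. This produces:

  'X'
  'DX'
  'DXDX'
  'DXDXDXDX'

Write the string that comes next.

DXDXDXDXDXDXDXDX

Rewriting each symbol of DXDXDXDX: D→DX, X→DX, D→DX, X→DX, D→DX, X→DX, D→DX, X→DX, which concatenates to DX DX DX DX DX DX DX DX.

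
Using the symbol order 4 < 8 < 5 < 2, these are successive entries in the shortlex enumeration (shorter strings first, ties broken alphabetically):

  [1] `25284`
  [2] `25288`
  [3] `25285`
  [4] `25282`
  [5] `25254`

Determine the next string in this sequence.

Find the rightmost character of 25254 below 2, bump it to the next letter, and reset everything to its right to 4.

25258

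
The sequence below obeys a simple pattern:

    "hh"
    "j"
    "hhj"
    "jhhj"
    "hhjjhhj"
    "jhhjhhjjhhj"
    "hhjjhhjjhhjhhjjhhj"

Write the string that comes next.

jhhjhhjjhhjhhjjhhjjhhjhhjjhhj

From term 3 onward, concatenate the second-to-last term with the last: hh·j = hhj, j·hhj = jhhj, …
Continuing: jhhjhhjjhhj · hhjjhhjjhhjhhjjhhj gives term 8.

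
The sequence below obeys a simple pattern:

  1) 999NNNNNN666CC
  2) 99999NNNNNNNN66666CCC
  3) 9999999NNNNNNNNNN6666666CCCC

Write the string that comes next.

999999999NNNNNNNNNNNN666666666CCCCC

Each string has the form 9^{2n-1} N^{2n+2} 6^{2n-1} C^{n}, where the shown terms are n = 2, 3, 4.
At n = 5 the blocks have lengths 9, 12, 9, 5.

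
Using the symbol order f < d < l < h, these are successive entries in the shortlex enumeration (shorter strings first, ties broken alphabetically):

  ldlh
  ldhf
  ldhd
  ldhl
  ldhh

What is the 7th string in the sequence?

Advancing 2 positions from ldhh through ldhh → llff reaches term 7.

llfd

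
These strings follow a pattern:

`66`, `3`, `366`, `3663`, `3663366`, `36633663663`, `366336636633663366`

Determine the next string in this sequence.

Each term (from the third on) is the previous term followed by the one before it: term 3 = 3·66 = 366.
The next term joins 366336636633663366 and 36633663663.

36633663663366336636633663663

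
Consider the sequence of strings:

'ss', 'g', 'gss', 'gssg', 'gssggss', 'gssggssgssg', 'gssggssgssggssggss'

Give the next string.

gssggssgssggssggssgssggssgssg

Each term (from the third on) is the previous term followed by the one before it: term 3 = g·ss = gss.
Continuing: gssggssgssggssggss · gssggssgssg gives term 8.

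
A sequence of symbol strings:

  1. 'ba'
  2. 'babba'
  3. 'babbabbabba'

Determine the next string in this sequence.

Each string is two copies of the previous one joined by 'b'.
Doubling babbabbabba with 'b' between the halves:

babbabbabbabbabbabbabba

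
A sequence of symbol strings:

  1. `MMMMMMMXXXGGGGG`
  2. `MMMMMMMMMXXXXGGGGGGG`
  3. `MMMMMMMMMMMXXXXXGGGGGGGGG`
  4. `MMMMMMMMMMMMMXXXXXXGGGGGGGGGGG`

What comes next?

MMMMMMMMMMMMMMMXXXXXXXGGGGGGGGGGGGG

Term n consists of 2n+1 M's, followed by n X's, followed by 2n-1 G's, where the shown terms are n = 3, 4, 5, 6.
At n = 7 the blocks have lengths 15, 7, 13.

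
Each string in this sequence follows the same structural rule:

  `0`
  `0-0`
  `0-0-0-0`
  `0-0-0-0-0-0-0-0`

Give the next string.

s(k+1) = s(k)·-·s(k) — each term doubles the last with '-' between the halves.
So the next term is two copies of 0-0-0-0-0-0-0-0 with '-' between the halves.

0-0-0-0-0-0-0-0-0-0-0-0-0-0-0-0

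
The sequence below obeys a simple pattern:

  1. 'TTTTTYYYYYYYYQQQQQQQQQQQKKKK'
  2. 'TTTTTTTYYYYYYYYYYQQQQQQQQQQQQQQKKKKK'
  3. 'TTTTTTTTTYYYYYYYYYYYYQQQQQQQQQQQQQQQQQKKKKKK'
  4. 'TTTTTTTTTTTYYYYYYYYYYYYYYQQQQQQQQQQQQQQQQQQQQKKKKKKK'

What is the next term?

TTTTTTTTTTTTTYYYYYYYYYYYYYYYYQQQQQQQQQQQQQQQQQQQQQQQKKKKKKKK

Each string has the form T^{2n-1} Y^{2n+2} Q^{3n+2} K^{n+1}, where the shown terms are n = 3, 4, 5, 6.
For the next term, n = 7, so the run lengths are 13, 16, 23, 8.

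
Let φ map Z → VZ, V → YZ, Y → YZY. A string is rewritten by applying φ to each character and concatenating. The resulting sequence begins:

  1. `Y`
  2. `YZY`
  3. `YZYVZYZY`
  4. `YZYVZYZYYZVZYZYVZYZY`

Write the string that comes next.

Applying the rule to each of the 20 symbols of YZYVZYZYYZVZYZYVZYZY gives the pieces YZY VZ YZY YZ VZ YZY VZ YZY YZY VZ YZ VZ YZY VZ YZY YZ VZ YZY VZ YZY, which concatenate to the answer.

YZYVZYZYYZVZYZYVZYZYYZYVZYZVZYZYVZYZYYZVZYZYVZYZY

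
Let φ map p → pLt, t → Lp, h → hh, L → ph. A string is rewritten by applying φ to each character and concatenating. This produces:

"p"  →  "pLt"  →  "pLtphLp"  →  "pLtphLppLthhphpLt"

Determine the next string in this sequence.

Replace each of the 17 characters of pLtphLppLthhphpLt in place — pLt ph Lp pLt hh ph pLt pLt ph Lp hh hh pLt hh pLt ph Lp — and concatenate.

pLtphLppLthhphpLtpLtphLphhhhpLthhpLtphLp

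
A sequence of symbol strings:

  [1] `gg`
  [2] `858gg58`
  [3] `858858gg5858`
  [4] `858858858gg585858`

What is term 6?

858858858858858gg5858585858

Every step adds 858 to the front and 58 to the end of the previous string.
From 858858858gg585858, 2 further steps: 858858858gg585858 → 858858858858gg58585858 → (answer).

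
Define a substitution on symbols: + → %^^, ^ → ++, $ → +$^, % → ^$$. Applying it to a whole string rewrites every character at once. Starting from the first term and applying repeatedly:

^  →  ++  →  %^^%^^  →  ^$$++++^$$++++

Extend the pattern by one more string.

φ(^$$++++^$$++++) expands symbol-by-symbol to ++ +$^ +$^ %^^ %^^ %^^ %^^ ++ +$^ +$^ %^^ %^^ %^^ %^^; joining the 14 pieces gives the next term.

+++$^+$^%^^%^^%^^%^^+++$^+$^%^^%^^%^^%^^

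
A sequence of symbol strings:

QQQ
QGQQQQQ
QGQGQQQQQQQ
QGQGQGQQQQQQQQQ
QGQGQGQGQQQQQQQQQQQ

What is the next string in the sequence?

Every step adds QG to the front and QQ to the end of the previous string.
So the next term is QG·QGQGQGQGQQQQQQQQQQQ·QQ.

QGQGQGQGQGQQQQQQQQQQQQQ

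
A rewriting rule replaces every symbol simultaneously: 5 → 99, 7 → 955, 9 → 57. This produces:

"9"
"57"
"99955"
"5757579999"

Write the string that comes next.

Expanding 5757579999: 5→99, 7→955, 5→99, 7→955, 5→99, 7→955, 9→57, 9→57, 9→57, 9→57. Concatenated: 99 955 99 955 99 955 57 57 57 57.

99955999559995557575757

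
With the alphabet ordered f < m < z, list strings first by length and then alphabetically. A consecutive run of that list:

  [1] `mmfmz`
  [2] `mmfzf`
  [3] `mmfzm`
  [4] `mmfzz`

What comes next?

The successor of mmfzz increments the rightmost position that isn't already z and resets every position after it to f.

mmmff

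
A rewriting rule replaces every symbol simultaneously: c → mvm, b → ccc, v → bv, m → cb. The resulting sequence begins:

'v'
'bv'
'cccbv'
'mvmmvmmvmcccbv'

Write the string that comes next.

φ(mvmmvmmvmcccbv) expands symbol-by-symbol to cb bv cb cb bv cb cb bv cb mvm mvm mvm ccc bv; joining the 14 pieces gives the next term.

cbbvcbcbbvcbcbbvcbmvmmvmmvmcccbv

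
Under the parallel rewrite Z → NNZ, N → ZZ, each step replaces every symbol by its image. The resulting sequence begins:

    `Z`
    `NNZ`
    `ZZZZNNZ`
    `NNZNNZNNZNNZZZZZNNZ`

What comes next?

Applying the rule to each of the 19 symbols of NNZNNZNNZNNZZZZZNNZ gives the pieces ZZ ZZ NNZ ZZ ZZ NNZ ZZ ZZ NNZ ZZ ZZ NNZ NNZ NNZ NNZ NNZ ZZ ZZ NNZ, which concatenate to the answer.

ZZZZNNZZZZZNNZZZZZNNZZZZZNNZNNZNNZNNZNNZZZZZNNZ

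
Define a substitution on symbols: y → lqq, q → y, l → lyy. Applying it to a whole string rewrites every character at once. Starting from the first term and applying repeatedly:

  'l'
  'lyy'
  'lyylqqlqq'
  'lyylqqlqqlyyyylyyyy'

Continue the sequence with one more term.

Replace each of the 19 characters of lyylqqlqqlyyyylyyyy in place — lyy lqq lqq lyy y y lyy y y lyy lqq lqq lqq lqq lyy lqq lqq lqq lqq — and concatenate.

lyylqqlqqlyyyylyyyylyylqqlqqlqqlqqlyylqqlqqlqqlqq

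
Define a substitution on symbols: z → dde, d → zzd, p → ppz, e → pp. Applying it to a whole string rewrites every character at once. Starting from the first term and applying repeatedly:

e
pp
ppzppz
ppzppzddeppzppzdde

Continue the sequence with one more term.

ppzppzddeppzppzddezzdzzdppppzppzddeppzppzddezzdzzdpp

φ(ppzppzddeppzppzdde) expands symbol-by-symbol to ppz ppz dde ppz ppz dde zzd zzd pp ppz ppz dde ppz ppz dde zzd zzd pp; joining the 18 pieces gives the next term.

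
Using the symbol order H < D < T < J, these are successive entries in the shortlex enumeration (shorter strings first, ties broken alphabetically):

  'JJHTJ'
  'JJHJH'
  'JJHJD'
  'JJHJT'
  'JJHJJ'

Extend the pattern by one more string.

The successor of JJHJJ increments the rightmost position that isn't already J and resets every position after it to H.

JJDHH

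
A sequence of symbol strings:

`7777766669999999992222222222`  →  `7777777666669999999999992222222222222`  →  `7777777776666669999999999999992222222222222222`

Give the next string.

The n-th term is 2n-1 7's then n+1 6's then 3n 9's then 3n+1 2's, where the shown terms are n = 3, 4, 5.
Setting n = 6 gives 11, 7, 18, 19 characters in each block.

7777777777766666669999999999999999992222222222222222222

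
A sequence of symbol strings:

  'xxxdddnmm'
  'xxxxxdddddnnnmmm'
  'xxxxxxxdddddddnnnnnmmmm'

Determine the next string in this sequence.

Term n consists of 2n+1 x's, followed by 2n+1 d's, followed by 2n-1 n's, followed by n+1 m's (n = 1, 2, …).
Setting n = 4 gives 9, 9, 7, 5 characters in each block.

xxxxxxxxxdddddddddnnnnnnnmmmmm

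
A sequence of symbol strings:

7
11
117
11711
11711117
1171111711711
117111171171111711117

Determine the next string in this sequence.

1171111711711117111171171111711711

Each term (from the third on) is the previous term followed by the one before it: term 3 = 11·7 = 117.
So term 8 is 117111171171111711117·1171111711711.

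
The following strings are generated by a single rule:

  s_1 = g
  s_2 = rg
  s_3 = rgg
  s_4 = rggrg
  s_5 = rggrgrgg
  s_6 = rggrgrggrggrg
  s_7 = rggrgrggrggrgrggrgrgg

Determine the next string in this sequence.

rggrgrggrggrgrggrgrggrggrgrggrggrg

Each term (from the third on) is the previous term followed by the one before it: term 3 = rg·g = rgg.
So term 8 is rggrgrggrggrgrggrgrgg·rggrgrggrggrg.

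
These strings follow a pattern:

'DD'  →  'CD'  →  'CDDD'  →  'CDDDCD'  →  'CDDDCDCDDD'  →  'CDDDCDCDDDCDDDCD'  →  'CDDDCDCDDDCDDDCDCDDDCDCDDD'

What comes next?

CDDDCDCDDDCDDDCDCDDDCDCDDDCDDDCDCDDDCDDDCD

Each term (from the third on) is the previous term followed by the one before it: term 3 = CD·DD = CDDD.
So term 8 is CDDDCDCDDDCDDDCDCDDDCDCDDD·CDDDCDCDDDCDDDCD.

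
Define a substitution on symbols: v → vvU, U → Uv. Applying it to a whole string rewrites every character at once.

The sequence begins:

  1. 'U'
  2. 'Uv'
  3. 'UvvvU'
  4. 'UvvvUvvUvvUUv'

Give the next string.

UvvvUvvUvvUUvvvUvvUUvvvUvvUUvUvvvU

φ(UvvvUvvUvvUUv) expands symbol-by-symbol to Uv vvU vvU vvU Uv vvU vvU Uv vvU vvU Uv Uv vvU; joining the 13 pieces gives the next term.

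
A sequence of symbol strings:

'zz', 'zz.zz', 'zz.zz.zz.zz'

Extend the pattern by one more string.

zz.zz.zz.zz.zz.zz.zz.zz

s(k+1) = s(k)·.·s(k) — each term doubles the last with '.' between the halves.
So the next term is two copies of zz.zz.zz.zz with '.' between the halves.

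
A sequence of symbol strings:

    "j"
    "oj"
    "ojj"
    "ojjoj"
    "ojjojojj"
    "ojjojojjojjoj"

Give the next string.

ojjojojjojjojojjojojj

This is a Fibonacci-style word recurrence s(k) = s(k−1)·s(k−2): e.g. oj·j = ojj.
The next term joins ojjojojjojjoj and ojjojojj.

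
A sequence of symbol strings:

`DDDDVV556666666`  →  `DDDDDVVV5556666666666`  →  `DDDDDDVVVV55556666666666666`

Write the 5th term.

DDDDDDDDVVVVVV5555556666666666666666666

The n-th term is n+2 D's then n V's then n 5's then 3n+1 6's, where the shown terms are n = 2, 3, 4.
For term 5, n = 6, so the run lengths are 8, 6, 6, 19.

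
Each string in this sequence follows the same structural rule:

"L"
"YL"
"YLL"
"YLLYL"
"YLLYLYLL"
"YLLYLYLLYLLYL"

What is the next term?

YLLYLYLLYLLYLYLLYLYLL

From term 3 onward, concatenate the last term with the second-to-last: YL·L = YLL, YLL·YL = YLLYL, …
So term 7 is YLLYLYLLYLLYL·YLLYLYLL.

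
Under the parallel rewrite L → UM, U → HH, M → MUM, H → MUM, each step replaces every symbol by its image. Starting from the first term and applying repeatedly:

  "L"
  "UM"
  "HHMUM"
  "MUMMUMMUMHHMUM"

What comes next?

MUMHHMUMMUMHHMUMMUMHHMUMMUMMUMMUMHHMUM

φ(MUMMUMMUMHHMUM) expands symbol-by-symbol to MUM HH MUM MUM HH MUM MUM HH MUM MUM MUM MUM HH MUM; joining the 14 pieces gives the next term.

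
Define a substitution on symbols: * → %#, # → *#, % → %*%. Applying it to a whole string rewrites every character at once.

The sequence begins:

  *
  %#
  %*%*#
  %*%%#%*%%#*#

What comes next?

%*%%#%*%%*%*#%*%%#%*%%*%*#%#*#

Rewriting each symbol of %*%%#%*%%#*#: %→%*%, *→%#, %→%*%, %→%*%, #→*#, %→%*%, *→%#, %→%*%, %→%*%, #→*#, *→%#, #→*#, which concatenates to %*% %# %*% %*% *# %*% %# %*% %*% *# %# *#.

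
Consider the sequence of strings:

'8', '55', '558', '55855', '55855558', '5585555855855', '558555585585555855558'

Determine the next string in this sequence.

5585555855855558555585585555855855

From term 3 onward, concatenate the last term with the second-to-last: 55·8 = 558, 558·55 = 55855, …
The next term joins 558555585585555855558 and 5585555855855.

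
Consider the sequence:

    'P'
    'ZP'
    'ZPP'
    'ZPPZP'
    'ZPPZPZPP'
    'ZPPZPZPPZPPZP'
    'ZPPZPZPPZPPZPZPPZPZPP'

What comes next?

From term 3 onward, concatenate the last term with the second-to-last: ZP·P = ZPP, ZPP·ZP = ZPPZP, …
The next term joins ZPPZPZPPZPPZPZPPZPZPP and ZPPZPZPPZPPZP.

ZPPZPZPPZPPZPZPPZPZPPZPPZPZPPZPPZP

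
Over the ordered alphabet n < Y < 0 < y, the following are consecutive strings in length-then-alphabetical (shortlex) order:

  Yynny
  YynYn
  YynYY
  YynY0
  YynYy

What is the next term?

Yyn0n

Find the rightmost character of YynYy below y, bump it to the next letter, and reset everything to its right to n.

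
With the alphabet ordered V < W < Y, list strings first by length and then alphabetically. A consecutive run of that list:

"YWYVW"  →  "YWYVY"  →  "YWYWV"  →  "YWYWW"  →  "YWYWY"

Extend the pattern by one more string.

YWYYV

The successor of YWYWY increments the rightmost position that isn't already Y and resets every position after it to V.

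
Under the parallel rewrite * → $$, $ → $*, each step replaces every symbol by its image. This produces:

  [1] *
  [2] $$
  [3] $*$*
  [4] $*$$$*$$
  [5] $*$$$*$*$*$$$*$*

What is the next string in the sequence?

φ($*$$$*$*$*$$$*$*) expands symbol-by-symbol to $* $$ $* $* $* $$ $* $$ $* $$ $* $* $* $$ $* $$; joining the 16 pieces gives the next term.

$*$$$*$*$*$$$*$$$*$$$*$*$*$$$*$$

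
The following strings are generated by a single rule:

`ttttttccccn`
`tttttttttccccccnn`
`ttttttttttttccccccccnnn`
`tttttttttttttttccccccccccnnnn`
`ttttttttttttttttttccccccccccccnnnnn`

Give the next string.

The n-th term is 3n+3 t's then 2n+2 c's then n n's (n = 1, 2, …).
At n = 6 the blocks have lengths 21, 14, 6.

tttttttttttttttttttttccccccccccccccnnnnnn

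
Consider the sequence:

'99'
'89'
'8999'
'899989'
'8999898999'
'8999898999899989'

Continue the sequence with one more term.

This is a Fibonacci-style word recurrence s(k) = s(k−1)·s(k−2): e.g. 89·99 = 8999.
Continuing: 8999898999899989 · 8999898999 gives term 7.

89998989998999898999898999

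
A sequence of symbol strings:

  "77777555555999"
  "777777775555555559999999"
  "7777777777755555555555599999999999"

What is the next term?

The n-th term is 3n+2 7's then 3n+3 5's then 4n-1 9's (n = 1, 2, …).
At n = 4 the blocks have lengths 14, 15, 15.

77777777777777555555555555555999999999999999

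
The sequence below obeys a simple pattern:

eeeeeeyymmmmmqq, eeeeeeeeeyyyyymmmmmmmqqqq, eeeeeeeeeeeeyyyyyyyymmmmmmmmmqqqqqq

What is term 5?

eeeeeeeeeeeeeeeeeeyyyyyyyyyyyyyymmmmmmmmmmmmmqqqqqqqqqq

Term n consists of 3n+3 e's, followed by 3n-1 y's, followed by 2n+3 m's, followed by 2n q's (n = 1, 2, …).
At n = 5 the blocks have lengths 18, 14, 13, 10.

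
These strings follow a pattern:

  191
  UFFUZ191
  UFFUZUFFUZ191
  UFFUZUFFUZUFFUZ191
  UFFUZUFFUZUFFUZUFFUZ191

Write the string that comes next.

Each term is the previous one with UFFUZ prepended.
So the next term is UFFUZ·UFFUZUFFUZUFFUZUFFUZ191.

UFFUZUFFUZUFFUZUFFUZUFFUZ191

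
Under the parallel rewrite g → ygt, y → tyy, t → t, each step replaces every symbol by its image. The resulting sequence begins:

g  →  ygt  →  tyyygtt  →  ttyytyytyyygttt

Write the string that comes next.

Applying the rule to each of the 15 symbols of ttyytyytyyygttt gives the pieces t t tyy tyy t tyy tyy t tyy tyy tyy ygt t t t, which concatenate to the answer.

tttyytyyttyytyyttyytyytyyygtttt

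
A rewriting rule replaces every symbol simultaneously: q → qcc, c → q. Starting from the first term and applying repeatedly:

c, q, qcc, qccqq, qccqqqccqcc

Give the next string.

Apply φ to qccqqqccqcc symbol by symbol: q→qcc, c→q, c→q, q→qcc, q→qcc, q→qcc, c→q, c→q, q→qcc, c→q, c→q; joined: qcc q q qcc qcc qcc q q qcc q q.

qccqqqccqccqccqqqccqq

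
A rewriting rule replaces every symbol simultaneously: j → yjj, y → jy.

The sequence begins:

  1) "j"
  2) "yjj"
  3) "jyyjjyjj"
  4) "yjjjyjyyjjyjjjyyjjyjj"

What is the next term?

jyyjjyjjyjjjyyjjjyjyyjjyjjjyyjjyjjyjjjyjyyjjyjjjyyjjyjj

Applying the rule to each of the 21 symbols of yjjjyjyyjjyjjjyyjjyjj gives the pieces jy yjj yjj yjj jy yjj jy jy yjj yjj jy yjj yjj yjj jy jy yjj yjj jy yjj yjj, which concatenate to the answer.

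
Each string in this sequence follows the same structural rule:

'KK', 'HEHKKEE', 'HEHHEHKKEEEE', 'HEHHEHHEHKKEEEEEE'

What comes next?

Every step adds HEH to the front and EE to the end of the previous string.
So the next term is HEH·HEHHEHHEHKKEEEEEE·EE.

HEHHEHHEHHEHKKEEEEEEEE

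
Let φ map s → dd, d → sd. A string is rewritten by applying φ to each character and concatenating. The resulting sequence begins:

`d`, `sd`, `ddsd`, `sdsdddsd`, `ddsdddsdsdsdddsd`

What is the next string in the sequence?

sdsdddsdsdsdddsdddsdddsdsdsdddsd

Applying the rule to each of the 16 symbols of ddsdddsdsdsdddsd gives the pieces sd sd dd sd sd sd dd sd dd sd dd sd sd sd dd sd, which concatenate to the answer.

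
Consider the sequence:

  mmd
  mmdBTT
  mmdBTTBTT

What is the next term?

The strings grow by a fixed suffix BTT each time.
Applying this once more to mmdBTTBTT:

mmdBTTBTTBTT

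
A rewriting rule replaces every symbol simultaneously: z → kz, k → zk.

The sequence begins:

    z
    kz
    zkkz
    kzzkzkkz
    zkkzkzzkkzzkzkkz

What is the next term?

Rewriting the 16 symbols of zkkzkzzkkzzkzkkz one by one yields kz zk zk kz zk kz kz zk zk kz kz zk kz zk zk kz; concatenated:

kzzkzkkzzkkzkzzkzkkzkzzkkzzkzkkz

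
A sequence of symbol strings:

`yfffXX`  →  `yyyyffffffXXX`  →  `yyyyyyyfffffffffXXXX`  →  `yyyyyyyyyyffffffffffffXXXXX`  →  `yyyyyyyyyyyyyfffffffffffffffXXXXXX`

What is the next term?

yyyyyyyyyyyyyyyyffffffffffffffffffXXXXXXX

Reading off run lengths: y runs 1, 4, 7, 10, 13; f runs 3, 6, 9, 12, 15; X runs 2, 3, 4, 5, 6 — each is linear in n (n = 1, 2, …).
For the next term, n = 6, so the run lengths are 16, 18, 7.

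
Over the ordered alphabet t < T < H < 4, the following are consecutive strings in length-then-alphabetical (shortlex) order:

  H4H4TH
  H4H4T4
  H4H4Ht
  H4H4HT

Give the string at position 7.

Continuing the enumeration 3 steps past H4H4HT: H4H4HT → H4H4HH → H4H4H4 → (answer).

H4H44t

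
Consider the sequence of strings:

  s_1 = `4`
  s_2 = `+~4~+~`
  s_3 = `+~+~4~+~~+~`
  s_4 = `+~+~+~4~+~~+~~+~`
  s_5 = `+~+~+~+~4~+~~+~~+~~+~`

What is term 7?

s(k+1) = +~·s(k)·~+~, so each term gains +~ as a prefix and ~+~ as a suffix.
From +~+~+~+~4~+~~+~~+~~+~, 2 further steps: +~+~+~+~4~+~~+~~+~~+~ → +~+~+~+~+~4~+~~+~~+~~+~~+~ → (answer).

+~+~+~+~+~+~4~+~~+~~+~~+~~+~~+~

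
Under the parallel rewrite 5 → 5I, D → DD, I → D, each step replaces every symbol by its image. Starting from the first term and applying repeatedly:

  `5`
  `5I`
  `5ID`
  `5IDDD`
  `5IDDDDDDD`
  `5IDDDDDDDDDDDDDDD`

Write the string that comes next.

φ(5IDDDDDDDDDDDDDDD) expands symbol-by-symbol to 5I D DD DD DD DD DD DD DD DD DD DD DD DD DD DD DD; joining the 17 pieces gives the next term.

5IDDDDDDDDDDDDDDDDDDDDDDDDDDDDDDD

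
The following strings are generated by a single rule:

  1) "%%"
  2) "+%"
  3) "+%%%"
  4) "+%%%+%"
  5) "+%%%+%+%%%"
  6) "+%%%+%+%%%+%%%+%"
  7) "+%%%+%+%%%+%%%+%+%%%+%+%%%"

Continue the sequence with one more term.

+%%%+%+%%%+%%%+%+%%%+%+%%%+%%%+%+%%%+%%%+%

From term 3 onward, concatenate the last term with the second-to-last: +%·%% = +%%%, +%%%·+% = +%%%+%, …
So term 8 is +%%%+%+%%%+%%%+%+%%%+%+%%%·+%%%+%+%%%+%%%+%.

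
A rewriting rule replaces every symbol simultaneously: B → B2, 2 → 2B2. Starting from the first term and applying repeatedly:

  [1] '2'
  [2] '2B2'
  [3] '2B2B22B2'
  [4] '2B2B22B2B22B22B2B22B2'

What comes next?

Applying the rule to each of the 21 symbols of 2B2B22B2B22B22B2B22B2 gives the pieces 2B2 B2 2B2 B2 2B2 2B2 B2 2B2 B2 2B2 2B2 B2 2B2 2B2 B2 2B2 B2 2B2 2B2 B2 2B2, which concatenate to the answer.

2B2B22B2B22B22B2B22B2B22B22B2B22B22B2B22B2B22B22B2B22B2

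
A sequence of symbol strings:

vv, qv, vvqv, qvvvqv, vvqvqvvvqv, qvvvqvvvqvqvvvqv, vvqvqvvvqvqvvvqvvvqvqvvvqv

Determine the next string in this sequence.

From term 3 onward, concatenate the second-to-last term with the last: vv·qv = vvqv, qv·vvqv = qvvvqv, …
The next term joins qvvvqvvvqvqvvvqv and vvqvqvvvqvqvvvqvvvqvqvvvqv.

qvvvqvvvqvqvvvqvvvqvqvvvqvqvvvqvvvqvqvvvqv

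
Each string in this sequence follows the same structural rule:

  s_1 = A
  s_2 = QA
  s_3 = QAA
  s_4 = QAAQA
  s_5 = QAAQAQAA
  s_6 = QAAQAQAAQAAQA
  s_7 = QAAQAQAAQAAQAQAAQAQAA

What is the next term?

Each term (from the third on) is the previous term followed by the one before it: term 3 = QA·A = QAA.
Continuing: QAAQAQAAQAAQAQAAQAQAA · QAAQAQAAQAAQA gives term 8.

QAAQAQAAQAAQAQAAQAQAAQAAQAQAAQAAQA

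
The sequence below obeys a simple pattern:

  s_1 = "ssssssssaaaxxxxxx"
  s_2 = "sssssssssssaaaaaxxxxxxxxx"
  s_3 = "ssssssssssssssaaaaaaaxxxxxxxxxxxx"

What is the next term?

The n-th term is 3n+2 s's then 2n-1 a's then 3n x's, where the shown terms are n = 2, 3, 4.
At n = 5 the blocks have lengths 17, 9, 15.

sssssssssssssssssaaaaaaaaaxxxxxxxxxxxxxxx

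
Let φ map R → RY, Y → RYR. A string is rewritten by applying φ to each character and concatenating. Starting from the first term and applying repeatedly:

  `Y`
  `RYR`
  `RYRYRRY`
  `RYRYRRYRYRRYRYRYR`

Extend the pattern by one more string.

Applying the rule to each of the 17 symbols of RYRYRRYRYRRYRYRYR gives the pieces RY RYR RY RYR RY RY RYR RY RYR RY RY RYR RY RYR RY RYR RY, which concatenate to the answer.

RYRYRRYRYRRYRYRYRRYRYRRYRYRYRRYRYRRYRYRRY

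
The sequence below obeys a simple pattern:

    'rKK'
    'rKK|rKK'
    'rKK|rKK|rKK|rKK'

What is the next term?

Each string is two copies of the previous one joined by '|'.
So the next term is two copies of rKK|rKK|rKK|rKK with '|' between the halves.

rKK|rKK|rKK|rKK|rKK|rKK|rKK|rKK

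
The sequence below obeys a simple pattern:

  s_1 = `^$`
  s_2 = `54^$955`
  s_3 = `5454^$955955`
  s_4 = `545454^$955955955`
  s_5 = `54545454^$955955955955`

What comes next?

Each term wraps the previous one in 54 on the left and 955 on the right.
Applying this once more to 54545454^$955955955955:

5454545454^$955955955955955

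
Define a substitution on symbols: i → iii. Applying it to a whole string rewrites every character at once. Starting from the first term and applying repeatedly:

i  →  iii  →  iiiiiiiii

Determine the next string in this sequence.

iiiiiiiiiiiiiiiiiiiiiiiiiii

Expanding iiiiiiiii: i→iii, i→iii, i→iii, i→iii, i→iii, i→iii, i→iii, i→iii, i→iii. Concatenated: iii iii iii iii iii iii iii iii iii.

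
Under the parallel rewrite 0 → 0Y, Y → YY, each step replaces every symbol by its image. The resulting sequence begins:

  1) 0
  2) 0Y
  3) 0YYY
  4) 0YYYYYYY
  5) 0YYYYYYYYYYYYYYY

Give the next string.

Applying the rule to each of the 16 symbols of 0YYYYYYYYYYYYYYY gives the pieces 0Y YY YY YY YY YY YY YY YY YY YY YY YY YY YY YY, which concatenate to the answer.

0YYYYYYYYYYYYYYYYYYYYYYYYYYYYYYY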